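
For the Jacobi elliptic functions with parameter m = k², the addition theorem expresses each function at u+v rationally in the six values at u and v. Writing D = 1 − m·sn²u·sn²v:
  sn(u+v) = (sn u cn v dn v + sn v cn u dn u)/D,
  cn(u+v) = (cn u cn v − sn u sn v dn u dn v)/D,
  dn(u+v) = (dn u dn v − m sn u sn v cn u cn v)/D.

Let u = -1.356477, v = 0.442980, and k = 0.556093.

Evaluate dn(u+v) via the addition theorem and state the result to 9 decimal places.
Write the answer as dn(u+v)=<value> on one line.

sn u = -0.9542693088823646, cn u = 0.298948300087447, dn u = 0.8475832285771
sn v = 0.4247478515630589, cn v = 0.9053116936130703, dn v = 0.9717046296913601
m = k² = 0.309239424649
D = 1 − m·sn²u·sn²v = 0.9491958545348694
dn(u+v) = (dn u·dn v − m·sn u·sn v·cn u·cn v)/D = 0.8575233105535849/0.9491958545348694 = 0.9034208340214398

dn(u+v)=0.903420834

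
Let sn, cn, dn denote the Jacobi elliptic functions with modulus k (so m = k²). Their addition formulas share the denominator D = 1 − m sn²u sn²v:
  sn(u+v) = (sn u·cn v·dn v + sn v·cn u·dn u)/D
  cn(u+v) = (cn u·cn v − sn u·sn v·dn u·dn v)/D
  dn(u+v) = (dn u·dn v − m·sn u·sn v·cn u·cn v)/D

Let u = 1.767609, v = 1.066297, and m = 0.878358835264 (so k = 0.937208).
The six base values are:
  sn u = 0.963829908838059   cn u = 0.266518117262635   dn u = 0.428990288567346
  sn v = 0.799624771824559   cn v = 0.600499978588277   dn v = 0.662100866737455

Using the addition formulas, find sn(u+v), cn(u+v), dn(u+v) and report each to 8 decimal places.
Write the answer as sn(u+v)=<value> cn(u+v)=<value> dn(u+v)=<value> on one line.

m = k² = 0.878358835264
D = 1 − m·sn²u·sn²v = 0.4782706707266922
sn(u+v) = (sn u·cn v·dn v + sn v·cn u·dn u)/D = 0.4746346794692522/0.4782706707266922 = 0.9923976286233161
cn(u+v) = (cn u·cn v − sn u·sn v·dn u·dn v)/D = -0.05886217395305986/0.4782706707266922 = -0.1230729324539674
dn(u+v) = (dn u·dn v − m·sn u·sn v·cn u·cn v)/D = 0.1756924683532007/0.4782706707266922 = 0.3673494510676364

sn(u+v)=0.99239763 cn(u+v)=-0.12307293 dn(u+v)=0.36734945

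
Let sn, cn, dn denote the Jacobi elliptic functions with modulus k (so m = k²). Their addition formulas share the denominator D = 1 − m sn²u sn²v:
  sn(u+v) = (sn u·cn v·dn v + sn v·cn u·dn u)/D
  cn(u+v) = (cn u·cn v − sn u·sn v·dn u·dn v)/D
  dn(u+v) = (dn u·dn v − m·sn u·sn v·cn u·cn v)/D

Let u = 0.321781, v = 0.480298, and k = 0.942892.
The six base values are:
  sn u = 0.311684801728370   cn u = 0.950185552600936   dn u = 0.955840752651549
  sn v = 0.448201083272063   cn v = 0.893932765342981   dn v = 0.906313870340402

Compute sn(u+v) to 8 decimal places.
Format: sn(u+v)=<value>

m = k² = 0.889045323664
D = 1 − m·sn²u·sn²v = 0.9826499409434331
sn(u+v) = (sn u·cn v·dn v + sn v·cn u·dn u)/D = 0.6595898449101863/0.9826499409434331 = 0.6712358261345034

sn(u+v)=0.67123583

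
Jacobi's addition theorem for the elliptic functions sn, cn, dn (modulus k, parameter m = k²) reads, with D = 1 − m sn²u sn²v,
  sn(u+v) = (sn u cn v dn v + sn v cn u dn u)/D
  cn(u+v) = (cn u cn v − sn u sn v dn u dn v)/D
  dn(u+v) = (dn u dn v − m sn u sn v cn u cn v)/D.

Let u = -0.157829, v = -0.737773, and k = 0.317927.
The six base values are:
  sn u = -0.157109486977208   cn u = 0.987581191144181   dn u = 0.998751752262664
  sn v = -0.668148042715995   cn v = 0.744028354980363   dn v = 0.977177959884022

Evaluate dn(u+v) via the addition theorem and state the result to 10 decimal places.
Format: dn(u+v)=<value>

m = k² = 0.101077577329
D = 1 − m·sn²u·sn²v = 0.9988862055588897
dn(u+v) = (dn u·dn v − m·sn u·sn v·cn u·cn v)/D = 0.9681618334722458/0.9988862055588897 = 0.9692413691212672

dn(u+v)=0.9692413691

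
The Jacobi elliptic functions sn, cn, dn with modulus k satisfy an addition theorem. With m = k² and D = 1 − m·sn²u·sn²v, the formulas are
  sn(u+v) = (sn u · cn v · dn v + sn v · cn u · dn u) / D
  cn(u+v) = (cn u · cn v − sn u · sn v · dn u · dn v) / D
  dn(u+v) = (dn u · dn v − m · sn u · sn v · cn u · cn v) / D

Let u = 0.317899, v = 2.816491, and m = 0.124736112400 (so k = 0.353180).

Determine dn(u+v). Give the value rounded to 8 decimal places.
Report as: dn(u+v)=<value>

sn u = 0.3119500864299212, cn u = 0.9500984915135718, dn u = 0.9939122559880104
sn v = 0.4159651477809246, cn v = -0.9093805561103633, dn v = 0.9891497784258026
m = k² = 0.1247361124
D = 1 − m·sn²u·sn²v = 0.9978997242722119
dn(u+v) = (dn u·dn v − m·sn u·sn v·cn u·cn v)/D = 0.9971126395739414/0.9978997242722119 = 0.9992112587275795

dn(u+v)=0.99921126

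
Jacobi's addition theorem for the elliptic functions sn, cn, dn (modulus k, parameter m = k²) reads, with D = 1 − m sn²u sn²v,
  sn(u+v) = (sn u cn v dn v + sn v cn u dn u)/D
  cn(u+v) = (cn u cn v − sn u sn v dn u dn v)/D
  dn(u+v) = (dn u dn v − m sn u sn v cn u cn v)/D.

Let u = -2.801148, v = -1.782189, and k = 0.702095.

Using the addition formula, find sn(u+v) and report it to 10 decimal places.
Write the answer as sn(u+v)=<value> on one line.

sn u = -0.7482087525783133, cn u = -0.6634633844947318, dn u = 0.8509086885743696
sn v = -0.9988967742949786, cn v = 0.04695992230707528, dn v = 0.7128461639193634
m = k² = 0.492937389025
D = 1 − m·sn²u·sn²v = 0.7246541404084996
sn(u+v) = (sn u·cn v·dn v + sn v·cn u·dn u)/D = 0.5388774979325803/0.7246541404084996 = 0.7436340564187022

sn(u+v)=0.7436340564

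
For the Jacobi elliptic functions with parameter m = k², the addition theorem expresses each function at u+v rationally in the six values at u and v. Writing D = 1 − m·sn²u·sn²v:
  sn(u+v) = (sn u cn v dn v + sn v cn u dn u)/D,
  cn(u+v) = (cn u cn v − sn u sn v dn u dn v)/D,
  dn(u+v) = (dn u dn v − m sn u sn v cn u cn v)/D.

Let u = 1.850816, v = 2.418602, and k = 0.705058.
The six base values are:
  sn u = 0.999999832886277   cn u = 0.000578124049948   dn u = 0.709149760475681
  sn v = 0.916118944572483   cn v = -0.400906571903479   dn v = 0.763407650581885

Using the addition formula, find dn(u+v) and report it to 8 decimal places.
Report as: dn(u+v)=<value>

m = k² = 0.497106783364
D = 1 − m·sn²u·sn²v = 0.5827913804095599
dn(u+v) = (dn u·dn v − m·sn u·sn v·cn u·cn v)/D = 0.5414759043673594/0.5827913804095599 = 0.9291076062017838

dn(u+v)=0.92910761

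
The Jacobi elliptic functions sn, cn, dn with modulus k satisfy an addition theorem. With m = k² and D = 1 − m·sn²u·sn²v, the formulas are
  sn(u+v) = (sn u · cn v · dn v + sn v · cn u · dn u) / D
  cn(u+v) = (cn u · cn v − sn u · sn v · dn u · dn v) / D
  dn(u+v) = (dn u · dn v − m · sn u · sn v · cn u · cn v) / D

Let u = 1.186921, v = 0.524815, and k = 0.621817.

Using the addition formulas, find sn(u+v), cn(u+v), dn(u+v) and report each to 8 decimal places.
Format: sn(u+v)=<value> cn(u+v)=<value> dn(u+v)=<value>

sn u = 0.8938465025295516, cn u = 0.4483730923189841, dn u = 0.8313100566951118
sn v = 0.4934362816371569, cn v = 0.8697819473661754, dn v = 0.9517652810092594
m = k² = 0.386656381489
D = 1 − m·sn²u·sn²v = 0.924783480859356
sn(u+v) = (sn u·cn v·dn v + sn v·cn u·dn u)/D = 0.9238733838031247/0.924783480859356 = 0.9990158809331395
cn(u+v) = (cn u·cn v − sn u·sn v·dn u·dn v)/D = 0.04101776652270466/0.924783480859356 = 0.04435391350696367
dn(u+v) = (dn u·dn v − m·sn u·sn v·cn u·cn v)/D = 0.7247047771144429/0.924783480859356 = 0.7836480561277005

sn(u+v)=0.99901588 cn(u+v)=0.04435391 dn(u+v)=0.78364806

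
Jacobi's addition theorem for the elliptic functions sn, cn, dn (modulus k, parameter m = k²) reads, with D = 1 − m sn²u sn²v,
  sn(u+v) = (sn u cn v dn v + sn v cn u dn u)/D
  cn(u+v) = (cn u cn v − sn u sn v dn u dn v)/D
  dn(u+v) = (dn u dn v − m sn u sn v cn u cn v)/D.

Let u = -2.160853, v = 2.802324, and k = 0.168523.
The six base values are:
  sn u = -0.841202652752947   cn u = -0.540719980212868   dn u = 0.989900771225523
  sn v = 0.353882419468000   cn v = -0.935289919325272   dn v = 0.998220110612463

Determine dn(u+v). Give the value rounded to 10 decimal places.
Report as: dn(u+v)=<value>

m = k² = 0.028400001529
D = 1 − m·sn²u·sn²v = 0.997483264319526
dn(u+v) = (dn u·dn v − m·sn u·sn v·cn u·cn v)/D = 0.9924144532869268/0.997483264319526 = 0.9949183999231735

dn(u+v)=0.9949183999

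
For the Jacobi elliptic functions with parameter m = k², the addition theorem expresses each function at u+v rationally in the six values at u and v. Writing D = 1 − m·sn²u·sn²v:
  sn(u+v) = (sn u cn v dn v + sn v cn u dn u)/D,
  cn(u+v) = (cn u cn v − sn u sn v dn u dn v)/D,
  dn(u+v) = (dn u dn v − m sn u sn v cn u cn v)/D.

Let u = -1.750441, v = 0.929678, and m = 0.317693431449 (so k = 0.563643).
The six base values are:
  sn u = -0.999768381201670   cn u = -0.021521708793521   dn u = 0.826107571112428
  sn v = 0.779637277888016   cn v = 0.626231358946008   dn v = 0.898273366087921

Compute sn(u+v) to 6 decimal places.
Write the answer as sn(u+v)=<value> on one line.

sn(u+v)=-0.714088

m = k² = 0.317693431449
D = 1 − m·sn²u·sn²v = 0.8069844833408416
sn(u+v) = (sn u·cn v·dn v + sn v·cn u·dn u)/D = -0.5762580223385465/0.8069844833408416 = -0.714088107311421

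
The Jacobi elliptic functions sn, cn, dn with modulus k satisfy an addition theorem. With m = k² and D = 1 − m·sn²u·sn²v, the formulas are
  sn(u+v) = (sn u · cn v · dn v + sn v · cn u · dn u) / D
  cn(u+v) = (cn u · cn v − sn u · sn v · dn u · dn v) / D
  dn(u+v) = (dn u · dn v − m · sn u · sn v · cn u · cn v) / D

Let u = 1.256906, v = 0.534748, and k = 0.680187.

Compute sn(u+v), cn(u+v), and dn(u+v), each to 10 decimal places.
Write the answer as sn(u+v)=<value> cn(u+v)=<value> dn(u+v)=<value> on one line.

sn u = 0.9108487124620256, cn u = 0.4127403820881477, dn u = 0.7849592048342086
sn v = 0.5000614688592895, cn v = 0.8659899118132323, dn v = 0.9403765047438191
m = k² = 0.462654354969
D = 1 − m·sn²u·sn²v = 0.9040166427148286
sn(u+v) = (sn u·cn v·dn v + sn v·cn u·dn u)/D = 0.903767726016101/0.9040166427148286 = 0.9997246547386782
cn(u+v) = (cn u·cn v − sn u·sn v·dn u·dn v)/D = 0.02121291392232193/0.9040166427148286 = 0.0234651807500114
dn(u+v) = (dn u·dn v − m·sn u·sn v·cn u·cn v)/D = 0.6628361911673203/0.9040166427148286 = 0.7332123766845424

sn(u+v)=0.9997246547 cn(u+v)=0.0234651808 dn(u+v)=0.7332123767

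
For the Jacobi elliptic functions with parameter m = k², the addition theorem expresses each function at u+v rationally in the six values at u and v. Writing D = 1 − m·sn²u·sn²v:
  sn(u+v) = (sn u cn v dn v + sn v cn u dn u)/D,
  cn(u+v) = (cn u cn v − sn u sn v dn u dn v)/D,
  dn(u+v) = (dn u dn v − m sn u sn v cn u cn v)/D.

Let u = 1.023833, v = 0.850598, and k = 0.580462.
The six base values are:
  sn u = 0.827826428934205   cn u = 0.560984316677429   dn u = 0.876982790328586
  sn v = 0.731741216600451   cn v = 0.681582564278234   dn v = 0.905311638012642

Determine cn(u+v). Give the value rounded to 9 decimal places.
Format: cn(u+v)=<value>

cn(u+v)=-0.112484428

m = k² = 0.336936133444
D = 1 − m·sn²u·sn²v = 0.8763650667033115
cn(u+v) = (cn u·cn v − sn u·sn v·dn u·dn v)/D = -0.09857742346298253/0.8763650667033115 = -0.112484428246106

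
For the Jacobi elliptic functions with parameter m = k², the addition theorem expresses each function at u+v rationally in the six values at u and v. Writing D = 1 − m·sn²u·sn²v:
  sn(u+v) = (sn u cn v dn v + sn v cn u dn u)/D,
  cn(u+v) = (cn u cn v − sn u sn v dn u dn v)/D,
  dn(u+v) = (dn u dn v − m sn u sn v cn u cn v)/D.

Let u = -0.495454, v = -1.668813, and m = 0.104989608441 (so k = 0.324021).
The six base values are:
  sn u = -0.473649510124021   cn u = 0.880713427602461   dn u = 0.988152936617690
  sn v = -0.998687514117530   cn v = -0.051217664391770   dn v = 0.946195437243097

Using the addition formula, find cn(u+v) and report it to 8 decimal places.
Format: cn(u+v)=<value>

cn(u+v)=-0.49910743

m = k² = 0.104989608441
D = 1 − m·sn²u·sn²v = 0.9765080135633064
cn(u+v) = (cn u·cn v − sn u·sn v·dn u·dn v)/D = -0.4873824091896562/0.9765080135633064 = -0.4991074342658833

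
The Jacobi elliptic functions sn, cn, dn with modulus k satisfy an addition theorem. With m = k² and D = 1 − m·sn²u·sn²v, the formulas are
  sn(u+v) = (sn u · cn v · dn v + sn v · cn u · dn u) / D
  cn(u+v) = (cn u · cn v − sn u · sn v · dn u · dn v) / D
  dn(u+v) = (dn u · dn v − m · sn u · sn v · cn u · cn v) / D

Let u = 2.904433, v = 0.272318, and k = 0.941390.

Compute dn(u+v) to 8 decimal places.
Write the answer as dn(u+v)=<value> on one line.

dn(u+v)=0.40317282

sn u = 0.9911129664731384, cn u = -0.1330228840794533, dn u = 0.3598145666501912
sn v = 0.2661417740909158, cn v = 0.9639338961172285, dn v = 0.9681054191424185
m = k² = 0.8862151321
D = 1 − m·sn²u·sn²v = 0.9383388568022834
dn(u+v) = (dn u·dn v − m·sn u·sn v·cn u·cn v)/D = 0.378312726956119/0.9383388568022834 = 0.4031728242027101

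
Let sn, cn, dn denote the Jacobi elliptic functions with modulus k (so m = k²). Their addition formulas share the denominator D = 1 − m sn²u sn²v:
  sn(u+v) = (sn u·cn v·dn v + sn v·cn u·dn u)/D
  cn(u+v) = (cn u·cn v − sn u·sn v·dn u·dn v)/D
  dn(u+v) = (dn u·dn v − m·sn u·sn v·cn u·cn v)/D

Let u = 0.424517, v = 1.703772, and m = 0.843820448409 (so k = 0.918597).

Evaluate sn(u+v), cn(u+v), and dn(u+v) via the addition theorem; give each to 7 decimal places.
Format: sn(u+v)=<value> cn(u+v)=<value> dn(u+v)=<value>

sn(u+v)=0.9953506 cn(u+v)=0.0963181 dn(u+v)=0.4049788

sn u = 0.4024632162675799, cn u = 0.9154361580970872, dn u = 0.9291505790909297
sn v = 0.9610632897602399, cn v = 0.2763283428735191, dn v = 0.4696929289464137
m = k² = 0.843820448409
D = 1 − m·sn²u·sn²v = 0.8737572606624399
sn(u+v) = (sn u·cn v·dn v + sn v·cn u·dn u)/D = 0.8696948128931925/0.8737572606624399 = 0.9953505991284496
cn(u+v) = (cn u·cn v − sn u·sn v·dn u·dn v)/D = 0.08415867743142033/0.8737572606624399 = 0.09631814374579887
dn(u+v) = (dn u·dn v − m·sn u·sn v·cn u·cn v)/D = 0.3538531684158142/0.8737572606624399 = 0.4049788017183858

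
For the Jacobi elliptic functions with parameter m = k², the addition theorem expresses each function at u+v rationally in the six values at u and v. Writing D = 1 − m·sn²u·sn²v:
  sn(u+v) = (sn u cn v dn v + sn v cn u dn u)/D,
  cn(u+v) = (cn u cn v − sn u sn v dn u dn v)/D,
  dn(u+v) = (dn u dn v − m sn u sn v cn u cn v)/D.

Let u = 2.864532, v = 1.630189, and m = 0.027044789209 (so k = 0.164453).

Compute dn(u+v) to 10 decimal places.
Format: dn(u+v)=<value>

sn u = 0.2940992985087233, cn u = -0.9557748702579896, dn u = 0.9988297038309426
sn v = 0.9988507982732897, cn v = -0.04792789155399858, dn v = 0.9864164105036062
m = k² = 0.027044789209
D = 1 − m·sn²u·sn²v = 0.9976661506433153
dn(u+v) = (dn u·dn v − m·sn u·sn v·cn u·cn v)/D = 0.9848980775668848/0.9976661506433153 = 0.98720205845593

dn(u+v)=0.9872020585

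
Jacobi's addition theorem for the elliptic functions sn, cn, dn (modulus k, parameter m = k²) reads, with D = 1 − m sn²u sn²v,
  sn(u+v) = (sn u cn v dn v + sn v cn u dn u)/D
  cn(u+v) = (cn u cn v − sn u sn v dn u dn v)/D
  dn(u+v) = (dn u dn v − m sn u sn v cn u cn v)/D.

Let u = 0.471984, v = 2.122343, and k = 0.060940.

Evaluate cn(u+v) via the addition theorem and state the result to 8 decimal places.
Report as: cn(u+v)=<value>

cn(u+v)=-0.85247671

sn u = 0.4545988306492787, cn u = 0.8906963024355206, dn u = 0.9996161912392359
sn v = 0.8529634350717913, cn v = -0.5219706681706645, dn v = 0.9986481472687175
m = k² = 0.0037136836
D = 1 − m·sn²u·sn²v = 0.9994416296398398
cn(u+v) = (cn u·cn v − sn u·sn v·dn u·dn v)/D = -0.8520007120078397/0.9994416296398398 = -0.8524767097352827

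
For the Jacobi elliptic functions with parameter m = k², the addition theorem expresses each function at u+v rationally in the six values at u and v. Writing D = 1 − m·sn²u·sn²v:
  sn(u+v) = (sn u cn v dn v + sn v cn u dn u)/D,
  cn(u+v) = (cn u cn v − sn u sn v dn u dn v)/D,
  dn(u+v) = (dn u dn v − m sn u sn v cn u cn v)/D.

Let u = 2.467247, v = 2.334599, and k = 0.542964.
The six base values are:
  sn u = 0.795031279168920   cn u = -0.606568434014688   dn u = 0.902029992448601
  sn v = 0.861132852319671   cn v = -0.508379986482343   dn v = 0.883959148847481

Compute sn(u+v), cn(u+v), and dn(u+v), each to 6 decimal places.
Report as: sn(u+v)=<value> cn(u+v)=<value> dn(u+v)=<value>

sn(u+v)=-0.961270 cn(u+v)=-0.275610 dn(u+v)=0.852985

m = k² = 0.294809905296
D = 1 − m·sn²u·sn²v = 0.8618182087051259
sn(u+v) = (sn u·cn v·dn v + sn v·cn u·dn u)/D = -0.8284395761555315/0.8618182087051259 = -0.9612695204018195
cn(u+v) = (cn u·cn v − sn u·sn v·dn u·dn v)/D = -0.2375257744223881/0.8618182087051259 = -0.2756100672081047
dn(u+v) = (dn u·dn v − m·sn u·sn v·cn u·cn v)/D = 0.7351183648989104/0.8618182087051259 = 0.8529854178915749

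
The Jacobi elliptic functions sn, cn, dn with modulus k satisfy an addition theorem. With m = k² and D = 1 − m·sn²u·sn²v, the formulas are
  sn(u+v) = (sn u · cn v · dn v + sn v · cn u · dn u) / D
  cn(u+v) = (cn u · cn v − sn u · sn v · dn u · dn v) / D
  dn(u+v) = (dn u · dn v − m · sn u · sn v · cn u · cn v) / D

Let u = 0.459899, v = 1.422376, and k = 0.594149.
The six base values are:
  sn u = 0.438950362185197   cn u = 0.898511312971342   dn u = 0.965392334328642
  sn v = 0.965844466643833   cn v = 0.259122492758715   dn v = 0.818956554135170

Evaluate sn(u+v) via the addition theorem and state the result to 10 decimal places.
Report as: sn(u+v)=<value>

sn(u+v)=0.9940090686

m = k² = 0.353013034201
D = 1 − m·sn²u·sn²v = 0.936549367369152
sn(u+v) = (sn u·cn v·dn v + sn v·cn u·dn u)/D = 0.9309385643383765/0.936549367369152 = 0.9940090685806166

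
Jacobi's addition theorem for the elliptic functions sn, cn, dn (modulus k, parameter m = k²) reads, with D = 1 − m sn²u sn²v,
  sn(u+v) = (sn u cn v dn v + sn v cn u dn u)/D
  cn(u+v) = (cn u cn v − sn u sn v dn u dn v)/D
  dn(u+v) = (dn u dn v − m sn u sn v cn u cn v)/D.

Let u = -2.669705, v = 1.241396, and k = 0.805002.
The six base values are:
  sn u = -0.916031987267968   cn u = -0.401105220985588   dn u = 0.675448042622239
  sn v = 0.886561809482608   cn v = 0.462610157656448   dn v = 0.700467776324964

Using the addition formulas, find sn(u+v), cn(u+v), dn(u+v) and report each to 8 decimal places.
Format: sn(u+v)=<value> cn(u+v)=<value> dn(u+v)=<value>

m = k² = 0.648028220004
D = 1 − m·sn²u·sn²v = 0.5726012618670184
sn(u+v) = (sn u·cn v·dn v + sn v·cn u·dn u)/D = -0.5370266300950559/0.5726012618670184 = -0.9378718942113957
cn(u+v) = (cn u·cn v − sn u·sn v·dn u·dn v)/D = 0.1986821674445136/0.5726012618670184 = 0.3469817142852469
dn(u+v) = (dn u·dn v − m·sn u·sn v·cn u·cn v)/D = 0.3754762586140227/0.5726012618670184 = 0.6557377421589123

sn(u+v)=-0.93787189 cn(u+v)=0.34698171 dn(u+v)=0.65573774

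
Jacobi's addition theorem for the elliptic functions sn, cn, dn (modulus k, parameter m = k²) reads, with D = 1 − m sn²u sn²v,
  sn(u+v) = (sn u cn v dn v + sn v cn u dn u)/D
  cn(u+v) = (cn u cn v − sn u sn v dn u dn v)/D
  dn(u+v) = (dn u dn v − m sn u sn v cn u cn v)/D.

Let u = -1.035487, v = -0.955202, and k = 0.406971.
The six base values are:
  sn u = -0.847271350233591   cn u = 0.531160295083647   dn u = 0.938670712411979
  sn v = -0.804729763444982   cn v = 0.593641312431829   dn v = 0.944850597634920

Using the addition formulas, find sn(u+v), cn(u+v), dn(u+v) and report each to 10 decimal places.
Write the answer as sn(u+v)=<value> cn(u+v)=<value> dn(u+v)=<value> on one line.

m = k² = 0.165625394841
D = 1 − m·sn²u·sn²v = 0.9230033025291926
sn(u+v) = (sn u·cn v·dn v + sn v·cn u·dn u)/D = -0.8764623677918371/0.9230033025291926 = -0.9495766324889357
cn(u+v) = (cn u·cn v − sn u·sn v·dn u·dn v)/D = -0.2893938740272896/0.9230033025291926 = -0.3135350363690998
dn(u+v) = (dn u·dn v − m·sn u·sn v·cn u·cn v)/D = 0.8512954482354462/0.9230033025291926 = 0.9223102949932528

sn(u+v)=-0.9495766325 cn(u+v)=-0.3135350364 dn(u+v)=0.9223102950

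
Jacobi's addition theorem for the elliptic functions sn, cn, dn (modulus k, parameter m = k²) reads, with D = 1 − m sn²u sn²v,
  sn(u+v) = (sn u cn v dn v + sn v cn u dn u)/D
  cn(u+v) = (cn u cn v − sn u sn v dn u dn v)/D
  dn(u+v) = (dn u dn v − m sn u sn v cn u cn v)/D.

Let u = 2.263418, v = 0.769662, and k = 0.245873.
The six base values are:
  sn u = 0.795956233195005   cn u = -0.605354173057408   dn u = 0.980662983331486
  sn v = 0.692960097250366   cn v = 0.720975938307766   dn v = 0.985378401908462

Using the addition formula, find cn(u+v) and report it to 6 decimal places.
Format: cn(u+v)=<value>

m = k² = 0.060453532129
D = 1 − m·sn²u·sn²v = 0.98160852710746
cn(u+v) = (cn u·cn v − sn u·sn v·dn u·dn v)/D = -0.9694372361693657/0.98160852710746 = -0.9876006670663713

cn(u+v)=-0.987601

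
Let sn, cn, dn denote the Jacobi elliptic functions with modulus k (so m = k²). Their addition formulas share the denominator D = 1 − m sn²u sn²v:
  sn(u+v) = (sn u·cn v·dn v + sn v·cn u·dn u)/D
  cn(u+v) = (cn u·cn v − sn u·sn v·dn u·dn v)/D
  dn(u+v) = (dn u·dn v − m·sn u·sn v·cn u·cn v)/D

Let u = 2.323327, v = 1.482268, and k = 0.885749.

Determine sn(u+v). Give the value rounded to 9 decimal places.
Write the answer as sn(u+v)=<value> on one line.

sn(u+v)=0.572809888

sn u = 0.9989232685934658, cn u = -0.04639292470352042, dn u = 0.465979936756044
sn v = 0.9328155491573904, cn v = 0.3603542024872141, dn v = 0.563317615165256
m = k² = 0.784551291001
D = 1 − m·sn²u·sn²v = 0.3187960555863234
sn(u+v) = (sn u·cn v·dn v + sn v·cn u·dn u)/D = 0.1826095329875356/0.3187960555863234 = 0.5728098882895015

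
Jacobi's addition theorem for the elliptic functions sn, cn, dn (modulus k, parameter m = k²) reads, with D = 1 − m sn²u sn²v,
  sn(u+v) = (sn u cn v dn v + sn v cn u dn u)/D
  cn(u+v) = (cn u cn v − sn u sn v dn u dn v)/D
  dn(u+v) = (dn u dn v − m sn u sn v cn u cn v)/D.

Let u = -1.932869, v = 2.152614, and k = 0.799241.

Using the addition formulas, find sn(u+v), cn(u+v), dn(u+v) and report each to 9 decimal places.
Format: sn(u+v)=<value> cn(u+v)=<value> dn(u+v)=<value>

sn u = -0.9993282440102229, cn u = 0.03664779288639856, dn u = 0.6017239836858538
sn v = 0.9954258296764911, cn v = -0.09553751939876462, dn v = 0.6058418045277324
m = k² = 0.638786176081
D = 1 − m·sn²u·sn²v = 0.3678943900643616
sn(u+v) = (sn u·cn v·dn v + sn v·cn u·dn u)/D = 0.07979272848128555/0.3678943900643616 = 0.2168903104701492
cn(u+v) = (cn u·cn v − sn u·sn v·dn u·dn v)/D = 0.359137024995113/0.3678943900643616 = 0.9761959809506298
dn(u+v) = (dn u·dn v − m·sn u·sn v·cn u·cn v)/D = 0.3623247267571524/0.3678943900643616 = 0.98486070063141

sn(u+v)=0.216890310 cn(u+v)=0.976195981 dn(u+v)=0.984860701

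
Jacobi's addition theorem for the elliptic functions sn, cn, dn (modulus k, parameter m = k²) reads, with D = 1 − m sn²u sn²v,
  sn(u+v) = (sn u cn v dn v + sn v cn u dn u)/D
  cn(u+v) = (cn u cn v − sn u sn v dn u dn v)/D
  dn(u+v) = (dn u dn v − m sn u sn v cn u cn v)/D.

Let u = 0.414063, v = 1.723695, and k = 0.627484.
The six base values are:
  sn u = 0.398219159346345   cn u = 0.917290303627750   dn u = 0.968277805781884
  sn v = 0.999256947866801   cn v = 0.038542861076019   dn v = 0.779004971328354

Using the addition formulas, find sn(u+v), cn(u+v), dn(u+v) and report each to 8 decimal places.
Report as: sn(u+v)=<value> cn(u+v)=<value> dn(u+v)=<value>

sn(u+v)=0.95929607 cn(u+v)=-0.28240229 dn(u+v)=0.79853911

m = k² = 0.393736170256
D = 1 − m·sn²u·sn²v = 0.9376546642092256
sn(u+v) = (sn u·cn v·dn v + sn v·cn u·dn u)/D = 0.8994884318896366/0.9376546642092256 = 0.9592960673301011
cn(u+v) = (cn u·cn v − sn u·sn v·dn u·dn v)/D = -0.2647958274029979/0.9376546642092256 = -0.2824022932006789
dn(u+v) = (dn u·dn v − m·sn u·sn v·cn u·cn v)/D = 0.7487539178714984/0.9376546642092256 = 0.7985391066155072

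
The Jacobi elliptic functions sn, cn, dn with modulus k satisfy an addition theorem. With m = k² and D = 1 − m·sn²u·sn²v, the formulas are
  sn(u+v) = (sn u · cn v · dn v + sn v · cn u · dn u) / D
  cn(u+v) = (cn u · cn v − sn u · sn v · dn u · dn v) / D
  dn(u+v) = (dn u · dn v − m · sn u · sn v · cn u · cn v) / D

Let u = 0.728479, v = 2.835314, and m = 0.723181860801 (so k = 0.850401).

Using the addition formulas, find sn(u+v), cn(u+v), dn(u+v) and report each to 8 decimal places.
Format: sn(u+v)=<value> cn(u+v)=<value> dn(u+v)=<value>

sn(u+v)=0.58677622 cn(u+v)=-0.80974914 dn(u+v)=0.86660482

sn u = 0.6342680927565446, cn u = 0.7731131783322383, dn u = 0.8420610550145298
sn v = 0.9191546924760081, cn v = -0.3938967520802056, dn v = 0.6237172184873393
m = k² = 0.723181860801
D = 1 − m·sn²u·sn²v = 0.7542064564087437
sn(u+v) = (sn u·cn v·dn v + sn v·cn u·dn u)/D = 0.4425504129533513/0.7542064564087437 = 0.5867762191543879
cn(u+v) = (cn u·cn v − sn u·sn v·dn u·dn v)/D = -0.6107180289490825/0.7542064564087437 = -0.8097491393233349
dn(u+v) = (dn u·dn v − m·sn u·sn v·cn u·cn v)/D = 0.6535989471573189/0.7542064564087437 = 0.8666048157019485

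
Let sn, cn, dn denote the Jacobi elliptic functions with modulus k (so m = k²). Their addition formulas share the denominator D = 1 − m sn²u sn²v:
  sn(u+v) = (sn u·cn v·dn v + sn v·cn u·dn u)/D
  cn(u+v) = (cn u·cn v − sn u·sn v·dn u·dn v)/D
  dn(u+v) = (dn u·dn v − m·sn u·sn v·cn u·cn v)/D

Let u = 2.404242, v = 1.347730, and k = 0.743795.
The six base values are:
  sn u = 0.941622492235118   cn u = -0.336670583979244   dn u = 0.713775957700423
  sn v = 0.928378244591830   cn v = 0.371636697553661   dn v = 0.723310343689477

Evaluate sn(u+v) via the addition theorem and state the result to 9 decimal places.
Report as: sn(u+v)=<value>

m = k² = 0.553231002025
D = 1 − m·sn²u·sn²v = 0.5772242523067014
sn(u+v) = (sn u·cn v·dn v + sn v·cn u·dn u)/D = 0.03002015442550848/0.5772242523067014 = 0.0520077843325918

sn(u+v)=0.052007784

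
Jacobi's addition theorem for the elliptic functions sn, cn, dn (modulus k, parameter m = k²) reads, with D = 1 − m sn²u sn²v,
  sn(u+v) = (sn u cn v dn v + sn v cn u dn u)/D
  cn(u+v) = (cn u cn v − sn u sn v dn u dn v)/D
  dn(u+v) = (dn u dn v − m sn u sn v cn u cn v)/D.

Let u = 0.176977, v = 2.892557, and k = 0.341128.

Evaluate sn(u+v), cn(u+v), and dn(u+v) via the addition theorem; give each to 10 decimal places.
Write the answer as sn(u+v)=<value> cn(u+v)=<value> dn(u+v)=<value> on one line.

sn u = 0.1759494519288877, cn u = 0.9843992027454736, dn u = 0.9981970974664535
sn v = 0.3392828692141278, cn v = -0.94068439694609, dn v = 0.9932796736702332
m = k² = 0.116368312384
D = 1 − m·sn²u·sn²v = 0.9995852996163433
sn(u+v) = (sn u·cn v·dn v + sn v·cn u·dn u)/D = 0.1689870315747881/0.9995852996163433 = 0.1690571396354548
cn(u+v) = (cn u·cn v − sn u·sn v·dn u·dn v)/D = -0.9851975204844136/0.9995852996163433 = -0.9856062517751591
dn(u+v) = (dn u·dn v − m·sn u·sn v·cn u·cn v)/D = 0.9979216832497299/0.9995852996163433 = 0.9983356934448196

sn(u+v)=0.1690571396 cn(u+v)=-0.9856062518 dn(u+v)=0.9983356934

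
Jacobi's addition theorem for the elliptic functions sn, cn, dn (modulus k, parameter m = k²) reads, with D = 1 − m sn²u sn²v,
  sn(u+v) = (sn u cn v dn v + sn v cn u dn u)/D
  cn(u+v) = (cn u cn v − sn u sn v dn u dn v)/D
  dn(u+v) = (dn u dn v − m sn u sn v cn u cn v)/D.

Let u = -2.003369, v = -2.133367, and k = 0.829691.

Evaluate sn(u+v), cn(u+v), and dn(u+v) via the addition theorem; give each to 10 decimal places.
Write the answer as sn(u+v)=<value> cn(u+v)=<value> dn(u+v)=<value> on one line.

sn(u+v)=0.0195476759 cn(u+v)=-0.9998089259 dn(u+v)=0.9998684710

sn u = -0.9995245419127797, cn u = 0.03083326311060763, dn u = 0.5588088111173207
sn v = -0.9991278743245753, cn v = -0.04175512839946396, dn v = 0.5592969168119794
m = k² = 0.688387155481
D = 1 − m·sn²u·sn²v = 0.3134663430036624
sn(u+v) = (sn u·cn v·dn v + sn v·cn u·dn u)/D = 0.006127538493224239/0.3134663430036624 = 0.019547675946673
cn(u+v) = (cn u·cn v − sn u·sn v·dn u·dn v)/D = -0.3134064477130357/0.3134663430036624 = -0.9998089259278914
dn(u+v) = (dn u·dn v − m·sn u·sn v·cn u·cn v)/D = 0.3134251130825574/0.3134663430036624 = 0.9998684709793403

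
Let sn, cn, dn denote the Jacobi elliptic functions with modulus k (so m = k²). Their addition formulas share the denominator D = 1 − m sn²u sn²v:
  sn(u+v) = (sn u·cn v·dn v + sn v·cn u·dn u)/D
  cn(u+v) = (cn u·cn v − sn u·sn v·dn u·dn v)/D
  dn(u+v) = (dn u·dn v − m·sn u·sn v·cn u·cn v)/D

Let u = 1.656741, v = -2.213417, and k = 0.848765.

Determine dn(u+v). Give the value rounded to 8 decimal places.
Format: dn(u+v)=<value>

sn u = 0.9704713102859183, cn u = 0.2412165747040051, dn u = 0.5670228219785831
sn v = -0.9984005726720825, cn v = -0.05653579828796791, dn v = 0.5309431167631956
m = k² = 0.720402025225
D = 1 − m·sn²u·sn²v = 0.3236835202487512
dn(u+v) = (dn u·dn v − m·sn u·sn v·cn u·cn v)/D = 0.2915378250194292/0.3236835202487512 = 0.9006878842499676

dn(u+v)=0.90068788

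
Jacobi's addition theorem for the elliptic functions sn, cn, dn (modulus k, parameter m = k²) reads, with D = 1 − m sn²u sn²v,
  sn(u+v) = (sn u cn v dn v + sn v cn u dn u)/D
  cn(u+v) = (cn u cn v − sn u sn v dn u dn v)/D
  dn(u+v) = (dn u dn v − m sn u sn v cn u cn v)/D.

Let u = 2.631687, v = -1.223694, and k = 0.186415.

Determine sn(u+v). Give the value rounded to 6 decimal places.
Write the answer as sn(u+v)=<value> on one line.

sn u = 0.5114710070492549, cn u = -0.8593005347071658, dn u = 0.9954442051152103
sn v = -0.9376621210930717, cn v = 0.3475481933016508, dn v = 0.984604975700816
m = k² = 0.034750552225
D = 1 − m·sn²u·sn²v = 0.9920072450940094
sn(u+v) = (sn u·cn v·dn v + sn v·cn u·dn u)/D = 0.9770869974041934/0.9920072450940094 = 0.9849595375803914

sn(u+v)=0.984960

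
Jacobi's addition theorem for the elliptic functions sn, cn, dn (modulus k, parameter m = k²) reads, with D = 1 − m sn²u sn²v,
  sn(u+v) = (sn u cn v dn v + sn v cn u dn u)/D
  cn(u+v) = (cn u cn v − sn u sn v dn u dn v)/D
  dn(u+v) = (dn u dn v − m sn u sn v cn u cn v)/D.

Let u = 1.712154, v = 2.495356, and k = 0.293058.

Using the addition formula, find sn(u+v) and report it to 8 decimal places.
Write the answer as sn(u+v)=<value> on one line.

sn(u+v)=-0.83241640

sn u = 0.9948770898264651, cn u = -0.1010919192538344, dn u = 0.9565535512480417
sn v = 0.6536516320639323, cn v = -0.7567955760310426, dn v = 0.98148132633209
m = k² = 0.085882991364
D = 1 − m·sn²u·sn²v = 0.9636805952151973
sn(u+v) = (sn u·cn v·dn v + sn v·cn u·dn u)/D = -0.8021835313415038/0.9636805952151973 = -0.8324163995046202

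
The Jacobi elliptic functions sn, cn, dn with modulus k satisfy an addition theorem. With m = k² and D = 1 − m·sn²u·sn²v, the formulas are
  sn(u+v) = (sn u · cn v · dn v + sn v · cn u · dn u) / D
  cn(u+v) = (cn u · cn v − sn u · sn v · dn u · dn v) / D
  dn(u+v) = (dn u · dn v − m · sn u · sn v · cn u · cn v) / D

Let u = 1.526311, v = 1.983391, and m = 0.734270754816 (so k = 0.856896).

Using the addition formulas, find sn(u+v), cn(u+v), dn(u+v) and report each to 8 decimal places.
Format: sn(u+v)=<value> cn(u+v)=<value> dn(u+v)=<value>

sn(u+v)=0.64681772 cn(u+v)=-0.76264463 dn(u+v)=0.83234658

sn u = 0.9477998652095175, cn u = 0.318865826812502, dn u = 0.5834265414564991
sn v = 0.9971603259206054, cn v = 0.07530793059108788, dn v = 0.5195127558284227
m = k² = 0.734270754816
D = 1 − m·sn²u·sn²v = 0.3441273848689777
sn(u+v) = (sn u·cn v·dn v + sn v·cn u·dn u)/D = 0.2225876905732861/0.3441273848689777 = 0.6468177202986436
cn(u+v) = (cn u·cn v − sn u·sn v·dn u·dn v)/D = -0.2624469032433276/0.3441273848689777 = -0.762644633304179
dn(u+v) = (dn u·dn v − m·sn u·sn v·cn u·cn v)/D = 0.2864332503000431/0.3441273848689777 = 0.8323465754086936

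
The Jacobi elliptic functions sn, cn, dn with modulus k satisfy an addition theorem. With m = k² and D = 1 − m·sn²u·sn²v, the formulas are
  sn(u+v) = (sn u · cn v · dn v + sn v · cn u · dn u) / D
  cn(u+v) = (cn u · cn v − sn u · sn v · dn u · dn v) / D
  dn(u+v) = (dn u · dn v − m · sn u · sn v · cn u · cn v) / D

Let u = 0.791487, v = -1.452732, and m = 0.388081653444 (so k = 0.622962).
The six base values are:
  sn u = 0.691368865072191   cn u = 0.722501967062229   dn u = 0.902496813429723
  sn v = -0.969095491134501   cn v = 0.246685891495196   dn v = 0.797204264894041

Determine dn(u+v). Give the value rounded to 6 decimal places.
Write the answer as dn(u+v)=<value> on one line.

m = k² = 0.388081653444
D = 1 − m·sn²u·sn²v = 0.8257888717714315
dn(u+v) = (dn u·dn v − m·sn u·sn v·cn u·cn v)/D = 0.7658171704406329/0.8257888717714315 = 0.927376471903586

dn(u+v)=0.927376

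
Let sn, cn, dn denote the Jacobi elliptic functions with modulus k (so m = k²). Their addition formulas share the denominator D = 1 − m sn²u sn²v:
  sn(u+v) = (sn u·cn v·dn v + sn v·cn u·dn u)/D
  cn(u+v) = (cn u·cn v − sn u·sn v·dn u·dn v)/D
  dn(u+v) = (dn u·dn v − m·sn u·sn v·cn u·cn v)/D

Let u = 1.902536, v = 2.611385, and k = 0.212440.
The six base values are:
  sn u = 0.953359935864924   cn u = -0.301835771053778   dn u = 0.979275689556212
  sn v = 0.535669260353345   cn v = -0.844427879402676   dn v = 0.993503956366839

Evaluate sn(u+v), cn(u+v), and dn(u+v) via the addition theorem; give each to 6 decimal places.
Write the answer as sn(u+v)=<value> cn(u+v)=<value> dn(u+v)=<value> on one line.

sn(u+v)=-0.969559 cn(u+v)=-0.244857 dn(u+v)=0.978558

m = k² = 0.0451307536
D = 1 − m·sn²u·sn²v = 0.9882299087583902
sn(u+v) = (sn u·cn v·dn v + sn v·cn u·dn u)/D = -0.9581474617196764/0.9882299087583902 = -0.9695592627058724
cn(u+v) = (cn u·cn v − sn u·sn v·dn u·dn v)/D = -0.2419747800179959/0.9882299087583902 = -0.2448567665008363
dn(u+v) = (dn u·dn v − m·sn u·sn v·cn u·cn v)/D = 0.9670399265511968/0.9882299087583902 = 0.9785576392503477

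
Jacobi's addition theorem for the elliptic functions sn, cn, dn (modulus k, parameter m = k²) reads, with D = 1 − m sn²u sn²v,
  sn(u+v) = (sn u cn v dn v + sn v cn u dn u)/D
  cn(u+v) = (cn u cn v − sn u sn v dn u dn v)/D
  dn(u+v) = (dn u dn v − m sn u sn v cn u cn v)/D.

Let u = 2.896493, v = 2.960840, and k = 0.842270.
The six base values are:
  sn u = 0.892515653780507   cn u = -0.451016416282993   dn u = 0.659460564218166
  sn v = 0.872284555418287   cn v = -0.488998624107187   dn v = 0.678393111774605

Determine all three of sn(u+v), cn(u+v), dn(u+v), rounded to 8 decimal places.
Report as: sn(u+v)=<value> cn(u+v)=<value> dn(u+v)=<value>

sn(u+v)=-0.97456402 cn(u+v)=-0.22410927 dn(u+v)=0.57114953

m = k² = 0.7094187529
D = 1 − m·sn²u·sn²v = 0.570017565509614
sn(u+v) = (sn u·cn v·dn v + sn v·cn u·dn u)/D = -0.5555186113852212/0.570017565509614 = -0.9745640222307356
cn(u+v) = (cn u·cn v − sn u·sn v·dn u·dn v)/D = -0.1277462226218163/0.570017565509614 = -0.2241092737337087
dn(u+v) = (dn u·dn v − m·sn u·sn v·cn u·cn v)/D = 0.3255652619537601/0.570017565509614 = 0.5711495253004955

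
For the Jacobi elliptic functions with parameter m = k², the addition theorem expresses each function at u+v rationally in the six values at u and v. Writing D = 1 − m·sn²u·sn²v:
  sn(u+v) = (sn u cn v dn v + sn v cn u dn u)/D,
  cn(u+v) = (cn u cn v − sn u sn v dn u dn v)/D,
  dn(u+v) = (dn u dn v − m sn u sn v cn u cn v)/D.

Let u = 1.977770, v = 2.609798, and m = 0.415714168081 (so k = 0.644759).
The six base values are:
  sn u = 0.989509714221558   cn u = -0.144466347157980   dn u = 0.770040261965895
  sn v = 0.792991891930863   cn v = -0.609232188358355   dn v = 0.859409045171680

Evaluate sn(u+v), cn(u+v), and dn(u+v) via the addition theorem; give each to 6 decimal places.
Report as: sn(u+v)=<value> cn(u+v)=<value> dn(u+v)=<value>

m = k² = 0.415714168081
D = 1 − m·sn²u·sn²v = 0.7440397981494236
sn(u+v) = (sn u·cn v·dn v + sn v·cn u·dn u)/D = -0.6063034598347535/0.7440397981494236 = -0.8148804154599687
cn(u+v) = (cn u·cn v − sn u·sn v·dn u·dn v)/D = -0.431267128149877/0.7440397981494236 = -0.579629112881495
dn(u+v) = (dn u·dn v − m·sn u·sn v·cn u·cn v)/D = 0.6330695679186249/0.7440397981494236 = 0.8508544428580246

sn(u+v)=-0.814880 cn(u+v)=-0.579629 dn(u+v)=0.850854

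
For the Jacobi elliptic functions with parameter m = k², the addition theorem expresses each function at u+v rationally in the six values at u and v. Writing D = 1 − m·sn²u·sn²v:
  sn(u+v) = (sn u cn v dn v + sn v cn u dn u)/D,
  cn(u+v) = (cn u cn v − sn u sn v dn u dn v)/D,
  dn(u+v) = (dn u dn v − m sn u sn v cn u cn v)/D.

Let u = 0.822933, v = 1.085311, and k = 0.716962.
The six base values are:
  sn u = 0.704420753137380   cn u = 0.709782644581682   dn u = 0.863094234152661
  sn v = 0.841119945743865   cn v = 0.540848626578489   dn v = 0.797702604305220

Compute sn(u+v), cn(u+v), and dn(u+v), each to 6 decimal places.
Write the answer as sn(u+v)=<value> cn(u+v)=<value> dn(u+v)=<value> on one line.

m = k² = 0.514034509444
D = 1 − m·sn²u·sn²v = 0.8195435439273423
sn(u+v) = (sn u·cn v·dn v + sn v·cn u·dn u)/D = 0.8191906321434659/0.8195435439273423 = 0.9995693800695626
cn(u+v) = (cn u·cn v − sn u·sn v·dn u·dn v)/D = -0.02404846359700336/0.8195435439273423 = -0.02934372892715437
dn(u+v) = (dn u·dn v − m·sn u·sn v·cn u·cn v)/D = 0.5715739585092348/0.8195435439273423 = 0.6974296396384137

sn(u+v)=0.999569 cn(u+v)=-0.029344 dn(u+v)=0.697430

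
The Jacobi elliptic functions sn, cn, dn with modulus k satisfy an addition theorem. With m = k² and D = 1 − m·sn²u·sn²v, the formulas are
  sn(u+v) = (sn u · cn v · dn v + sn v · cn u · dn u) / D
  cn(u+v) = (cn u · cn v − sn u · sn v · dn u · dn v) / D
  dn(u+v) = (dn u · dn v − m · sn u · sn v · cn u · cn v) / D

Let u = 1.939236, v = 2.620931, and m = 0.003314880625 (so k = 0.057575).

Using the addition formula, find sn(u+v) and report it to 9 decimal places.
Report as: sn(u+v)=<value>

sn u = 0.9335682745937747, cn u = -0.3583996047319283, dn u = 0.9985544134940348
sn v = 0.4996503562197488, cn v = -0.8662271766283243, dn v = 0.9995861335902455
m = k² = 0.003314880625
D = 1 − m·sn²u·sn²v = 0.9992787389739148
sn(u+v) = (sn u·cn v·dn v + sn v·cn u·dn u)/D = -0.9871631467947385/0.9992787389739148 = -0.987875663009085

sn(u+v)=-0.987875663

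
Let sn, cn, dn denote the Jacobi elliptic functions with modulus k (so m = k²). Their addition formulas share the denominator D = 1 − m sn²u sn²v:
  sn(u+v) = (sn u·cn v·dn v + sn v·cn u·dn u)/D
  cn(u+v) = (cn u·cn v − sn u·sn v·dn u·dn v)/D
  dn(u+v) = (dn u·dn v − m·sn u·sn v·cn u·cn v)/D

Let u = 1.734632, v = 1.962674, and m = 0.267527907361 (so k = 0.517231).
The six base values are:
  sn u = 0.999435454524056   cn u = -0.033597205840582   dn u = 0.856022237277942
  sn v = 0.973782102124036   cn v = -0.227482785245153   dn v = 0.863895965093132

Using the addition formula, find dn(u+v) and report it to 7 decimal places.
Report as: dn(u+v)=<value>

dn(u+v)=0.9878404

m = k² = 0.267527907361
D = 1 − m·sn²u·sn²v = 0.7466025896919844
dn(u+v) = (dn u·dn v − m·sn u·sn v·cn u·cn v)/D = 0.737524228967822/0.7466025896919844 = 0.9878404376712546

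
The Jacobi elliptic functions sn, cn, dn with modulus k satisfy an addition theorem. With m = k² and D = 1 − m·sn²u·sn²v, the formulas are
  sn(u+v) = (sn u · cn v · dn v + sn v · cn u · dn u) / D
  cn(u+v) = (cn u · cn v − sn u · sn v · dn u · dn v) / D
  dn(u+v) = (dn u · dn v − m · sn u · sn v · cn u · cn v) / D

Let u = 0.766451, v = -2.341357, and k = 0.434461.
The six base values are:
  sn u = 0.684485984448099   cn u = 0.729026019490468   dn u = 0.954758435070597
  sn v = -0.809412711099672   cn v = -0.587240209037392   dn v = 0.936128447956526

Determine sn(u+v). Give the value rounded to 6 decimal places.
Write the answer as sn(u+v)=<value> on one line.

m = k² = 0.188756360521
D = 1 − m·sn²u·sn²v = 0.942061031984661
sn(u+v) = (sn u·cn v·dn v + sn v·cn u·dn u)/D = -0.9396706827558944/0.942061031984661 = -0.9974626386745552

sn(u+v)=-0.997463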